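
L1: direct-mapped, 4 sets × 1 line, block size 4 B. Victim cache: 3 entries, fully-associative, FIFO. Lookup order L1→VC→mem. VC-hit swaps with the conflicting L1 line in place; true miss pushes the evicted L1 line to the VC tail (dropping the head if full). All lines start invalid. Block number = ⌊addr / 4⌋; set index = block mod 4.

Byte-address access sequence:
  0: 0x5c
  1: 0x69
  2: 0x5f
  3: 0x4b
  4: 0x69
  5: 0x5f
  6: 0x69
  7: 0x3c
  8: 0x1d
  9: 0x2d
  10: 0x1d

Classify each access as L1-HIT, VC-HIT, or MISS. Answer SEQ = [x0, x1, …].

SEQ = [MISS, MISS, L1-HIT, MISS, VC-HIT, L1-HIT, L1-HIT, MISS, MISS, MISS, VC-HIT]

  [0] addr=0x5c blk=23 s=3: MISS | VC []
  [1] addr=0x69 blk=26 s=2: MISS | VC []
  [2] addr=0x5f blk=23 s=3: L1-HIT | VC []
  [3] addr=0x4b blk=18 s=2: MISS | VC [26]
  [4] addr=0x69 blk=26 s=2: VC-HIT | VC [18]
  [5] addr=0x5f blk=23 s=3: L1-HIT | VC [18]
  [6] addr=0x69 blk=26 s=2: L1-HIT | VC [18]
  [7] addr=0x3c blk=15 s=3: MISS | VC [18, 23]
  [8] addr=0x1d blk=7 s=3: MISS | VC [18, 23, 15]
  [9] addr=0x2d blk=11 s=3: MISS | VC [23, 15, 7]
  [10] addr=0x1d blk=7 s=3: VC-HIT | VC [23, 15, 11]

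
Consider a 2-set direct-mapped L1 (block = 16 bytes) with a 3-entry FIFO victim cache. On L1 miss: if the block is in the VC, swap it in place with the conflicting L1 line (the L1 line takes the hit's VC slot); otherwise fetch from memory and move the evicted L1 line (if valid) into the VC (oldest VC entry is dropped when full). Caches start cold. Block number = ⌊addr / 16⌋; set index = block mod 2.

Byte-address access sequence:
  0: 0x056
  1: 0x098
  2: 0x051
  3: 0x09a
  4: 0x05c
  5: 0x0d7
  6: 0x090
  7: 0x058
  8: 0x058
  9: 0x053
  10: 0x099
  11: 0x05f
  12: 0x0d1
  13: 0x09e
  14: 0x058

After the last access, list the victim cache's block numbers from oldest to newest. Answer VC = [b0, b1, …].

#0 0x56→b5/s1 MISS; vc=[]
#1 0x98→b9/s1 MISS; vc=[5]
#2 0x51→b5/s1 VC-HIT; vc=[9]
#3 0x9a→b9/s1 VC-HIT; vc=[5]
#4 0x5c→b5/s1 VC-HIT; vc=[9]
#5 0xd7→b13/s1 MISS; vc=[9,5]
#6 0x90→b9/s1 VC-HIT; vc=[13,5]
#7 0x58→b5/s1 VC-HIT; vc=[13,9]
#8 0x58→b5/s1 L1-HIT; vc=[13,9]
#9 0x53→b5/s1 L1-HIT; vc=[13,9]
#10 0x99→b9/s1 VC-HIT; vc=[13,5]
#11 0x5f→b5/s1 VC-HIT; vc=[13,9]
#12 0xd1→b13/s1 VC-HIT; vc=[5,9]
#13 0x9e→b9/s1 VC-HIT; vc=[5,13]
#14 0x58→b5/s1 VC-HIT; vc=[9,13]

VC = [9, 13]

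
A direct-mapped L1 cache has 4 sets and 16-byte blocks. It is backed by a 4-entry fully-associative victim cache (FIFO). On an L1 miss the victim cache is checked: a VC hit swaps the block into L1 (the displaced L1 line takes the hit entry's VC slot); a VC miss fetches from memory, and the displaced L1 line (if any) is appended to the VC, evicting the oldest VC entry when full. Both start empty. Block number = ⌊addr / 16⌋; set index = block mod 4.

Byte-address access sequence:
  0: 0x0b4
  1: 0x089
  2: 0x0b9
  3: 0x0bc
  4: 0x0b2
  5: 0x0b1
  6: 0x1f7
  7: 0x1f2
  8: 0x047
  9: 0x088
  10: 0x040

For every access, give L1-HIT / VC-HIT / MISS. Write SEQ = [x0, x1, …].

0: 0xb4 (blk 11, set 3) → MISS  vc=[]
1: 0x89 (blk 8, set 0) → MISS  vc=[]
2: 0xb9 (blk 11, set 3) → L1-HIT  vc=[]
3: 0xbc (blk 11, set 3) → L1-HIT  vc=[]
4: 0xb2 (blk 11, set 3) → L1-HIT  vc=[]
5: 0xb1 (blk 11, set 3) → L1-HIT  vc=[]
6: 0x1f7 (blk 31, set 3) → MISS  vc=[11]
7: 0x1f2 (blk 31, set 3) → L1-HIT  vc=[11]
8: 0x47 (blk 4, set 0) → MISS  vc=[11, 8]
9: 0x88 (blk 8, set 0) → VC-HIT  vc=[11, 4]
10: 0x40 (blk 4, set 0) → VC-HIT  vc=[11, 8]

SEQ = [MISS, MISS, L1-HIT, L1-HIT, L1-HIT, L1-HIT, MISS, L1-HIT, MISS, VC-HIT, VC-HIT]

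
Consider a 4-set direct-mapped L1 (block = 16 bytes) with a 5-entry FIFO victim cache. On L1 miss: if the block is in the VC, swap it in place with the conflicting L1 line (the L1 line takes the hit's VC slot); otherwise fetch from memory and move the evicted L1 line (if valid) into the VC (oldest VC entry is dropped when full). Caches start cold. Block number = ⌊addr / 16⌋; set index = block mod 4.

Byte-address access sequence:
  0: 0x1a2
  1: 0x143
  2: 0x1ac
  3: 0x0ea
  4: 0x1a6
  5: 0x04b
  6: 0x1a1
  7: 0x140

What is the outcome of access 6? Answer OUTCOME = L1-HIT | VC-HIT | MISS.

#0 0x1a2→b26/s2 MISS; vc=[]
#1 0x143→b20/s0 MISS; vc=[]
#2 0x1ac→b26/s2 L1-HIT; vc=[]
#3 0xea→b14/s2 MISS; vc=[26]
#4 0x1a6→b26/s2 VC-HIT; vc=[14]
#5 0x4b→b4/s0 MISS; vc=[14,20]
#6 0x1a1→b26/s2 L1-HIT; vc=[14,20]
#7 0x140→b20/s0 VC-HIT; vc=[14,4]

OUTCOME = L1-HIT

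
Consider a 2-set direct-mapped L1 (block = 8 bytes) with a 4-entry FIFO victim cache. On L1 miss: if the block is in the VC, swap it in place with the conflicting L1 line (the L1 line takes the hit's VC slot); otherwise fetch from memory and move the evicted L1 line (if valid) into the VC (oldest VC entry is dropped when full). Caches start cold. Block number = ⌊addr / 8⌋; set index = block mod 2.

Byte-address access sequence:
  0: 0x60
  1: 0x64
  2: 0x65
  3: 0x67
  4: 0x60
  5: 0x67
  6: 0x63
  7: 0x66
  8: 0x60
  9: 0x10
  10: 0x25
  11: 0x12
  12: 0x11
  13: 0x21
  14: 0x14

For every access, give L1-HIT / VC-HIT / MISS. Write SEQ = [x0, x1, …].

SEQ = [MISS, L1-HIT, L1-HIT, L1-HIT, L1-HIT, L1-HIT, L1-HIT, L1-HIT, L1-HIT, MISS, MISS, VC-HIT, L1-HIT, VC-HIT, VC-HIT]

0: 0x60 (blk 12, set 0) → MISS  vc=[]
1: 0x64 (blk 12, set 0) → L1-HIT  vc=[]
2: 0x65 (blk 12, set 0) → L1-HIT  vc=[]
3: 0x67 (blk 12, set 0) → L1-HIT  vc=[]
4: 0x60 (blk 12, set 0) → L1-HIT  vc=[]
5: 0x67 (blk 12, set 0) → L1-HIT  vc=[]
6: 0x63 (blk 12, set 0) → L1-HIT  vc=[]
7: 0x66 (blk 12, set 0) → L1-HIT  vc=[]
8: 0x60 (blk 12, set 0) → L1-HIT  vc=[]
9: 0x10 (blk 2, set 0) → MISS  vc=[12]
10: 0x25 (blk 4, set 0) → MISS  vc=[12, 2]
11: 0x12 (blk 2, set 0) → VC-HIT  vc=[12, 4]
12: 0x11 (blk 2, set 0) → L1-HIT  vc=[12, 4]
13: 0x21 (blk 4, set 0) → VC-HIT  vc=[12, 2]
14: 0x14 (blk 2, set 0) → VC-HIT  vc=[12, 4]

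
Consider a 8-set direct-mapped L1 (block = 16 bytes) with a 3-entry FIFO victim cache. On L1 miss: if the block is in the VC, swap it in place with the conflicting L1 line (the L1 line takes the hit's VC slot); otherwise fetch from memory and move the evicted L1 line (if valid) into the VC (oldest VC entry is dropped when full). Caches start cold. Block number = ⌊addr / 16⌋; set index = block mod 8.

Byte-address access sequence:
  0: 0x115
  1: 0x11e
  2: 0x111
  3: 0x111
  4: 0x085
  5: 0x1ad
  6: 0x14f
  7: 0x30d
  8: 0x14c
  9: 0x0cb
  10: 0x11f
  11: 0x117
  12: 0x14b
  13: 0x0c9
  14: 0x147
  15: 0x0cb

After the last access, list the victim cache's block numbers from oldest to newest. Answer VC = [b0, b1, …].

VC = [8, 20]

#0 0x115→b17/s1 MISS; vc=[]
#1 0x11e→b17/s1 L1-HIT; vc=[]
#2 0x111→b17/s1 L1-HIT; vc=[]
#3 0x111→b17/s1 L1-HIT; vc=[]
#4 0x85→b8/s0 MISS; vc=[]
#5 0x1ad→b26/s2 MISS; vc=[]
#6 0x14f→b20/s4 MISS; vc=[]
#7 0x30d→b48/s0 MISS; vc=[8]
#8 0x14c→b20/s4 L1-HIT; vc=[8]
#9 0xcb→b12/s4 MISS; vc=[8,20]
#10 0x11f→b17/s1 L1-HIT; vc=[8,20]
#11 0x117→b17/s1 L1-HIT; vc=[8,20]
#12 0x14b→b20/s4 VC-HIT; vc=[8,12]
#13 0xc9→b12/s4 VC-HIT; vc=[8,20]
#14 0x147→b20/s4 VC-HIT; vc=[8,12]
#15 0xcb→b12/s4 VC-HIT; vc=[8,20]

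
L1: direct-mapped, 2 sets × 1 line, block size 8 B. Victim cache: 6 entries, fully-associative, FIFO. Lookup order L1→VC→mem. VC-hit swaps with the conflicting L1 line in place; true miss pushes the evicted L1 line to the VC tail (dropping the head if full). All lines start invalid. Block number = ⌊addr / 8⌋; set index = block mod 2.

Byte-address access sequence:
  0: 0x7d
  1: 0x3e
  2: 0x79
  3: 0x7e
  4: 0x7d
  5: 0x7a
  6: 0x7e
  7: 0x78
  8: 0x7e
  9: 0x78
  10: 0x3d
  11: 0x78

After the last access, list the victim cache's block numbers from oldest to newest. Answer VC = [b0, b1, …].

VC = [7]

#0 0x7d→b15/s1 MISS; vc=[]
#1 0x3e→b7/s1 MISS; vc=[15]
#2 0x79→b15/s1 VC-HIT; vc=[7]
#3 0x7e→b15/s1 L1-HIT; vc=[7]
#4 0x7d→b15/s1 L1-HIT; vc=[7]
#5 0x7a→b15/s1 L1-HIT; vc=[7]
#6 0x7e→b15/s1 L1-HIT; vc=[7]
#7 0x78→b15/s1 L1-HIT; vc=[7]
#8 0x7e→b15/s1 L1-HIT; vc=[7]
#9 0x78→b15/s1 L1-HIT; vc=[7]
#10 0x3d→b7/s1 VC-HIT; vc=[15]
#11 0x78→b15/s1 VC-HIT; vc=[7]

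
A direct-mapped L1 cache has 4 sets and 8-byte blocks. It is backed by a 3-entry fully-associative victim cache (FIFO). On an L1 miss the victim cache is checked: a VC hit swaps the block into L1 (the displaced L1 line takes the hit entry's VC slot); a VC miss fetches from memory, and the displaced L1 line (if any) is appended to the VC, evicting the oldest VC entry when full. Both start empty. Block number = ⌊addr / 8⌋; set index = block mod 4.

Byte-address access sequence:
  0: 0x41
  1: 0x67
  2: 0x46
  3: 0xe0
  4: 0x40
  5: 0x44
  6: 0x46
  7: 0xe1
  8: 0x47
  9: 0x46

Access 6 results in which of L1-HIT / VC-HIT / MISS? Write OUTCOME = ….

#0 0x41→b8/s0 MISS; vc=[]
#1 0x67→b12/s0 MISS; vc=[8]
#2 0x46→b8/s0 VC-HIT; vc=[12]
#3 0xe0→b28/s0 MISS; vc=[12,8]
#4 0x40→b8/s0 VC-HIT; vc=[12,28]
#5 0x44→b8/s0 L1-HIT; vc=[12,28]
#6 0x46→b8/s0 L1-HIT; vc=[12,28]
#7 0xe1→b28/s0 VC-HIT; vc=[12,8]
#8 0x47→b8/s0 VC-HIT; vc=[12,28]
#9 0x46→b8/s0 L1-HIT; vc=[12,28]

OUTCOME = L1-HIT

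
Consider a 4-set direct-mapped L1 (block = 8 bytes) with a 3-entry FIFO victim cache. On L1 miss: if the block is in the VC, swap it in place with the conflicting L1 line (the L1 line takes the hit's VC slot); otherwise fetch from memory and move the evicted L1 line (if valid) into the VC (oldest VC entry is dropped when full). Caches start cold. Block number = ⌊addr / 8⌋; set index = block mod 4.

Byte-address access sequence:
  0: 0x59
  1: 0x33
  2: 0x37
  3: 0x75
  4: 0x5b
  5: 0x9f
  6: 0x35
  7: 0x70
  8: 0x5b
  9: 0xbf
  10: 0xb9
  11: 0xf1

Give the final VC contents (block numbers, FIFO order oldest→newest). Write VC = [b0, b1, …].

VC = [19, 11, 14]

  [0] addr=0x59 blk=11 s=3: MISS | VC []
  [1] addr=0x33 blk=6 s=2: MISS | VC []
  [2] addr=0x37 blk=6 s=2: L1-HIT | VC []
  [3] addr=0x75 blk=14 s=2: MISS | VC [6]
  [4] addr=0x5b blk=11 s=3: L1-HIT | VC [6]
  [5] addr=0x9f blk=19 s=3: MISS | VC [6, 11]
  [6] addr=0x35 blk=6 s=2: VC-HIT | VC [14, 11]
  [7] addr=0x70 blk=14 s=2: VC-HIT | VC [6, 11]
  [8] addr=0x5b blk=11 s=3: VC-HIT | VC [6, 19]
  [9] addr=0xbf blk=23 s=3: MISS | VC [6, 19, 11]
  [10] addr=0xb9 blk=23 s=3: L1-HIT | VC [6, 19, 11]
  [11] addr=0xf1 blk=30 s=2: MISS | VC [19, 11, 14]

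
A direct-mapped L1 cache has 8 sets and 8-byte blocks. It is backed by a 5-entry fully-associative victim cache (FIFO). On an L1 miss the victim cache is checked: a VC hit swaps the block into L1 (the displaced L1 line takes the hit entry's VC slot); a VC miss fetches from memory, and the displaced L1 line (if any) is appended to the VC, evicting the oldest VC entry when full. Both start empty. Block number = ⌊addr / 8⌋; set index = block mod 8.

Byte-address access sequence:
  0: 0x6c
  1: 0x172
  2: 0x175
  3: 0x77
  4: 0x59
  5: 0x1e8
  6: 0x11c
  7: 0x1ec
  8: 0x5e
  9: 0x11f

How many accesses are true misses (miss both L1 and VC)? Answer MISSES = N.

0: 0x6c (blk 13, set 5) → MISS  vc=[]
1: 0x172 (blk 46, set 6) → MISS  vc=[]
2: 0x175 (blk 46, set 6) → L1-HIT  vc=[]
3: 0x77 (blk 14, set 6) → MISS  vc=[46]
4: 0x59 (blk 11, set 3) → MISS  vc=[46]
5: 0x1e8 (blk 61, set 5) → MISS  vc=[46, 13]
6: 0x11c (blk 35, set 3) → MISS  vc=[46, 13, 11]
7: 0x1ec (blk 61, set 5) → L1-HIT  vc=[46, 13, 11]
8: 0x5e (blk 11, set 3) → VC-HIT  vc=[46, 13, 35]
9: 0x11f (blk 35, set 3) → VC-HIT  vc=[46, 13, 11]

MISSES = 6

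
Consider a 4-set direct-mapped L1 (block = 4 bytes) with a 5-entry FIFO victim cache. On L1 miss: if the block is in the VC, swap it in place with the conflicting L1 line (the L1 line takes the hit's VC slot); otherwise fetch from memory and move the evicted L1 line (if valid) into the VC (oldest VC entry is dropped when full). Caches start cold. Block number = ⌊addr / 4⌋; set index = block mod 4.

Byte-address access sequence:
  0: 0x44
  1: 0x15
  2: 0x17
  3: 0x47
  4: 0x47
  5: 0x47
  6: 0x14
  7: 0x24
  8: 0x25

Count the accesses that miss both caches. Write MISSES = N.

  [0] addr=0x44 blk=17 s=1: MISS | VC []
  [1] addr=0x15 blk=5 s=1: MISS | VC [17]
  [2] addr=0x17 blk=5 s=1: L1-HIT | VC [17]
  [3] addr=0x47 blk=17 s=1: VC-HIT | VC [5]
  [4] addr=0x47 blk=17 s=1: L1-HIT | VC [5]
  [5] addr=0x47 blk=17 s=1: L1-HIT | VC [5]
  [6] addr=0x14 blk=5 s=1: VC-HIT | VC [17]
  [7] addr=0x24 blk=9 s=1: MISS | VC [17, 5]
  [8] addr=0x25 blk=9 s=1: L1-HIT | VC [17, 5]

MISSES = 3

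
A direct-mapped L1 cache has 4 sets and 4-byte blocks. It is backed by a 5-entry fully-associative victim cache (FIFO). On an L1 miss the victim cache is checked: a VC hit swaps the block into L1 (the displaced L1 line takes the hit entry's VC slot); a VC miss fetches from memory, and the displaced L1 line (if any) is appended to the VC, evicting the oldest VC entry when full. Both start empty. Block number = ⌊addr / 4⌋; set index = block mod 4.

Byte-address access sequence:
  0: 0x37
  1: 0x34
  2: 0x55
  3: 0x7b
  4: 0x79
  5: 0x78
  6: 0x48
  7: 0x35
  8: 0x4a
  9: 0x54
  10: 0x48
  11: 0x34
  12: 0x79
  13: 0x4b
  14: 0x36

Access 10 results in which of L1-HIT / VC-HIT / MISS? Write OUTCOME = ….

0: 0x37 (blk 13, set 1) → MISS  vc=[]
1: 0x34 (blk 13, set 1) → L1-HIT  vc=[]
2: 0x55 (blk 21, set 1) → MISS  vc=[13]
3: 0x7b (blk 30, set 2) → MISS  vc=[13]
4: 0x79 (blk 30, set 2) → L1-HIT  vc=[13]
5: 0x78 (blk 30, set 2) → L1-HIT  vc=[13]
6: 0x48 (blk 18, set 2) → MISS  vc=[13, 30]
7: 0x35 (blk 13, set 1) → VC-HIT  vc=[21, 30]
8: 0x4a (blk 18, set 2) → L1-HIT  vc=[21, 30]
9: 0x54 (blk 21, set 1) → VC-HIT  vc=[13, 30]
10: 0x48 (blk 18, set 2) → L1-HIT  vc=[13, 30]
11: 0x34 (blk 13, set 1) → VC-HIT  vc=[21, 30]
12: 0x79 (blk 30, set 2) → VC-HIT  vc=[21, 18]
13: 0x4b (blk 18, set 2) → VC-HIT  vc=[21, 30]
14: 0x36 (blk 13, set 1) → L1-HIT  vc=[21, 30]

OUTCOME = L1-HIT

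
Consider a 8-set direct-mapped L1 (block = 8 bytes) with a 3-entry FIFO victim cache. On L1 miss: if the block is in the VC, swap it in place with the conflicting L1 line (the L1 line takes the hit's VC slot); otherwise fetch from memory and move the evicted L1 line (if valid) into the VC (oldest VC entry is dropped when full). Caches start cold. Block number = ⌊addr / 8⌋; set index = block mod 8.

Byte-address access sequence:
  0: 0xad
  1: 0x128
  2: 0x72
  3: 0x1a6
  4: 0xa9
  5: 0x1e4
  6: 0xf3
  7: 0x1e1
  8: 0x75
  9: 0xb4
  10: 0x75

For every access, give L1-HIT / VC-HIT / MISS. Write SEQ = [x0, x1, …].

  [0] addr=0xad blk=21 s=5: MISS | VC []
  [1] addr=0x128 blk=37 s=5: MISS | VC [21]
  [2] addr=0x72 blk=14 s=6: MISS | VC [21]
  [3] addr=0x1a6 blk=52 s=4: MISS | VC [21]
  [4] addr=0xa9 blk=21 s=5: VC-HIT | VC [37]
  [5] addr=0x1e4 blk=60 s=4: MISS | VC [37, 52]
  [6] addr=0xf3 blk=30 s=6: MISS | VC [37, 52, 14]
  [7] addr=0x1e1 blk=60 s=4: L1-HIT | VC [37, 52, 14]
  [8] addr=0x75 blk=14 s=6: VC-HIT | VC [37, 52, 30]
  [9] addr=0xb4 blk=22 s=6: MISS | VC [52, 30, 14]
  [10] addr=0x75 blk=14 s=6: VC-HIT | VC [52, 30, 22]

SEQ = [MISS, MISS, MISS, MISS, VC-HIT, MISS, MISS, L1-HIT, VC-HIT, MISS, VC-HIT]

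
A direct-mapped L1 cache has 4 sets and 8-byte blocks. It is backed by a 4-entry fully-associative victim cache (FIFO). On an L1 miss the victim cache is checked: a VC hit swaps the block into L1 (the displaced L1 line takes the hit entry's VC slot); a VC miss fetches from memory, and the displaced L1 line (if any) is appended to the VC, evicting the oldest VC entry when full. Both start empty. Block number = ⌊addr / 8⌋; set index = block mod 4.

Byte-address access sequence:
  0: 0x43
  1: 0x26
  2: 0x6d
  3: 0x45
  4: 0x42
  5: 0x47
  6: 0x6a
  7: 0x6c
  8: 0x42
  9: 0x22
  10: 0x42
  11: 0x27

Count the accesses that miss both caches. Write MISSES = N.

MISSES = 3

0: 0x43 (blk 8, set 0) → MISS  vc=[]
1: 0x26 (blk 4, set 0) → MISS  vc=[8]
2: 0x6d (blk 13, set 1) → MISS  vc=[8]
3: 0x45 (blk 8, set 0) → VC-HIT  vc=[4]
4: 0x42 (blk 8, set 0) → L1-HIT  vc=[4]
5: 0x47 (blk 8, set 0) → L1-HIT  vc=[4]
6: 0x6a (blk 13, set 1) → L1-HIT  vc=[4]
7: 0x6c (blk 13, set 1) → L1-HIT  vc=[4]
8: 0x42 (blk 8, set 0) → L1-HIT  vc=[4]
9: 0x22 (blk 4, set 0) → VC-HIT  vc=[8]
10: 0x42 (blk 8, set 0) → VC-HIT  vc=[4]
11: 0x27 (blk 4, set 0) → VC-HIT  vc=[8]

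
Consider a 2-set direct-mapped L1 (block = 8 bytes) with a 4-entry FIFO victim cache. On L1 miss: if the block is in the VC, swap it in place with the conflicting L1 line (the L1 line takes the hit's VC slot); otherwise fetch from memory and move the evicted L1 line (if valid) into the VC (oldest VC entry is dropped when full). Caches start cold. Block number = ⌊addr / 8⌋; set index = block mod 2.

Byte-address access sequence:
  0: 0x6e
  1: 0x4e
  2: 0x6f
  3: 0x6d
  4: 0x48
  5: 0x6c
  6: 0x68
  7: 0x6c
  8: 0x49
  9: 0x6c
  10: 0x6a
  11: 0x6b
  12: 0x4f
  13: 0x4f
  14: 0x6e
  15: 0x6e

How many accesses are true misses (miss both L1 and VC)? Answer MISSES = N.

0: 0x6e (blk 13, set 1) → MISS  vc=[]
1: 0x4e (blk 9, set 1) → MISS  vc=[13]
2: 0x6f (blk 13, set 1) → VC-HIT  vc=[9]
3: 0x6d (blk 13, set 1) → L1-HIT  vc=[9]
4: 0x48 (blk 9, set 1) → VC-HIT  vc=[13]
5: 0x6c (blk 13, set 1) → VC-HIT  vc=[9]
6: 0x68 (blk 13, set 1) → L1-HIT  vc=[9]
7: 0x6c (blk 13, set 1) → L1-HIT  vc=[9]
8: 0x49 (blk 9, set 1) → VC-HIT  vc=[13]
9: 0x6c (blk 13, set 1) → VC-HIT  vc=[9]
10: 0x6a (blk 13, set 1) → L1-HIT  vc=[9]
11: 0x6b (blk 13, set 1) → L1-HIT  vc=[9]
12: 0x4f (blk 9, set 1) → VC-HIT  vc=[13]
13: 0x4f (blk 9, set 1) → L1-HIT  vc=[13]
14: 0x6e (blk 13, set 1) → VC-HIT  vc=[9]
15: 0x6e (blk 13, set 1) → L1-HIT  vc=[9]

MISSES = 2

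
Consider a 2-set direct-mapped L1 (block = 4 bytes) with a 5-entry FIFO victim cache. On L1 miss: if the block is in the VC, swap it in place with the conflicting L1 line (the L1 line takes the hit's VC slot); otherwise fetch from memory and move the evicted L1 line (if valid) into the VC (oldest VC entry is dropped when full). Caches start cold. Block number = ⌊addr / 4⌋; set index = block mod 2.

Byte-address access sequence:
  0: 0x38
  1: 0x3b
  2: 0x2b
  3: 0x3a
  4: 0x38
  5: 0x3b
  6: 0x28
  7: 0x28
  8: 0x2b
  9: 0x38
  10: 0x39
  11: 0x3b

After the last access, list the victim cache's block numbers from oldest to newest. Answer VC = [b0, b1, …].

  [0] addr=0x38 blk=14 s=0: MISS | VC []
  [1] addr=0x3b blk=14 s=0: L1-HIT | VC []
  [2] addr=0x2b blk=10 s=0: MISS | VC [14]
  [3] addr=0x3a blk=14 s=0: VC-HIT | VC [10]
  [4] addr=0x38 blk=14 s=0: L1-HIT | VC [10]
  [5] addr=0x3b blk=14 s=0: L1-HIT | VC [10]
  [6] addr=0x28 blk=10 s=0: VC-HIT | VC [14]
  [7] addr=0x28 blk=10 s=0: L1-HIT | VC [14]
  [8] addr=0x2b blk=10 s=0: L1-HIT | VC [14]
  [9] addr=0x38 blk=14 s=0: VC-HIT | VC [10]
  [10] addr=0x39 blk=14 s=0: L1-HIT | VC [10]
  [11] addr=0x3b blk=14 s=0: L1-HIT | VC [10]

VC = [10]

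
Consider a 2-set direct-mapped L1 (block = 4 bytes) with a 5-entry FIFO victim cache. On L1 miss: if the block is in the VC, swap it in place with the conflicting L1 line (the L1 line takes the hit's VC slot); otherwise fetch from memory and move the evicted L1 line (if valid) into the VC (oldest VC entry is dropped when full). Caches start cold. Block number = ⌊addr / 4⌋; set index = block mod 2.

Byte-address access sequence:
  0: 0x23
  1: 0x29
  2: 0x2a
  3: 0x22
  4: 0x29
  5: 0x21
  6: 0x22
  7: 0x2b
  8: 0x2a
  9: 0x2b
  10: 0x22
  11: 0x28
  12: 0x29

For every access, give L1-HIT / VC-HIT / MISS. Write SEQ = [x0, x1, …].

SEQ = [MISS, MISS, L1-HIT, VC-HIT, VC-HIT, VC-HIT, L1-HIT, VC-HIT, L1-HIT, L1-HIT, VC-HIT, VC-HIT, L1-HIT]

#0 0x23→b8/s0 MISS; vc=[]
#1 0x29→b10/s0 MISS; vc=[8]
#2 0x2a→b10/s0 L1-HIT; vc=[8]
#3 0x22→b8/s0 VC-HIT; vc=[10]
#4 0x29→b10/s0 VC-HIT; vc=[8]
#5 0x21→b8/s0 VC-HIT; vc=[10]
#6 0x22→b8/s0 L1-HIT; vc=[10]
#7 0x2b→b10/s0 VC-HIT; vc=[8]
#8 0x2a→b10/s0 L1-HIT; vc=[8]
#9 0x2b→b10/s0 L1-HIT; vc=[8]
#10 0x22→b8/s0 VC-HIT; vc=[10]
#11 0x28→b10/s0 VC-HIT; vc=[8]
#12 0x29→b10/s0 L1-HIT; vc=[8]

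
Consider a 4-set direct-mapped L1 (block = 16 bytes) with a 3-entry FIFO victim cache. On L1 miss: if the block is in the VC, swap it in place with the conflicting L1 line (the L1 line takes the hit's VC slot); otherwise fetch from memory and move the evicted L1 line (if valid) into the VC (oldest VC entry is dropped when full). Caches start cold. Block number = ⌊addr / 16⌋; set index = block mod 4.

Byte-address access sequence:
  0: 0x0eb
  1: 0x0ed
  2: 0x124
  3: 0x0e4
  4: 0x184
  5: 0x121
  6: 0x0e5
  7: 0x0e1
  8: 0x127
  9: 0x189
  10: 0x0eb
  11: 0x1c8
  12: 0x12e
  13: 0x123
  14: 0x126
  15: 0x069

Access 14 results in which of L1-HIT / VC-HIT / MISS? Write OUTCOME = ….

  [0] addr=0xeb blk=14 s=2: MISS | VC []
  [1] addr=0xed blk=14 s=2: L1-HIT | VC []
  [2] addr=0x124 blk=18 s=2: MISS | VC [14]
  [3] addr=0xe4 blk=14 s=2: VC-HIT | VC [18]
  [4] addr=0x184 blk=24 s=0: MISS | VC [18]
  [5] addr=0x121 blk=18 s=2: VC-HIT | VC [14]
  [6] addr=0xe5 blk=14 s=2: VC-HIT | VC [18]
  [7] addr=0xe1 blk=14 s=2: L1-HIT | VC [18]
  [8] addr=0x127 blk=18 s=2: VC-HIT | VC [14]
  [9] addr=0x189 blk=24 s=0: L1-HIT | VC [14]
  [10] addr=0xeb blk=14 s=2: VC-HIT | VC [18]
  [11] addr=0x1c8 blk=28 s=0: MISS | VC [18, 24]
  [12] addr=0x12e blk=18 s=2: VC-HIT | VC [14, 24]
  [13] addr=0x123 blk=18 s=2: L1-HIT | VC [14, 24]
  [14] addr=0x126 blk=18 s=2: L1-HIT | VC [14, 24]
  [15] addr=0x69 blk=6 s=2: MISS | VC [14, 24, 18]

OUTCOME = L1-HIT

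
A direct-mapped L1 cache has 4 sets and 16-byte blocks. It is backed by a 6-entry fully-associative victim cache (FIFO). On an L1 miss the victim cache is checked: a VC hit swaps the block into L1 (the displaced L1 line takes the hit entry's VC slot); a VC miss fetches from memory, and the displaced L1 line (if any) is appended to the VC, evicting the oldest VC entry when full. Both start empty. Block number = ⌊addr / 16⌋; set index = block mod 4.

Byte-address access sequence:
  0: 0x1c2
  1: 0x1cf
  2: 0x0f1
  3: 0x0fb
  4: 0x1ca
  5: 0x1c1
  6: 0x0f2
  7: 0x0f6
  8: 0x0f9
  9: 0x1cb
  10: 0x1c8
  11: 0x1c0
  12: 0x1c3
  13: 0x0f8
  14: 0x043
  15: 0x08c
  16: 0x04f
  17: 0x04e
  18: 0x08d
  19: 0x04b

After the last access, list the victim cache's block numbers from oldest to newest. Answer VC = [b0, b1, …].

VC = [28, 8]

#0 0x1c2→b28/s0 MISS; vc=[]
#1 0x1cf→b28/s0 L1-HIT; vc=[]
#2 0xf1→b15/s3 MISS; vc=[]
#3 0xfb→b15/s3 L1-HIT; vc=[]
#4 0x1ca→b28/s0 L1-HIT; vc=[]
#5 0x1c1→b28/s0 L1-HIT; vc=[]
#6 0xf2→b15/s3 L1-HIT; vc=[]
#7 0xf6→b15/s3 L1-HIT; vc=[]
#8 0xf9→b15/s3 L1-HIT; vc=[]
#9 0x1cb→b28/s0 L1-HIT; vc=[]
#10 0x1c8→b28/s0 L1-HIT; vc=[]
#11 0x1c0→b28/s0 L1-HIT; vc=[]
#12 0x1c3→b28/s0 L1-HIT; vc=[]
#13 0xf8→b15/s3 L1-HIT; vc=[]
#14 0x43→b4/s0 MISS; vc=[28]
#15 0x8c→b8/s0 MISS; vc=[28,4]
#16 0x4f→b4/s0 VC-HIT; vc=[28,8]
#17 0x4e→b4/s0 L1-HIT; vc=[28,8]
#18 0x8d→b8/s0 VC-HIT; vc=[28,4]
#19 0x4b→b4/s0 VC-HIT; vc=[28,8]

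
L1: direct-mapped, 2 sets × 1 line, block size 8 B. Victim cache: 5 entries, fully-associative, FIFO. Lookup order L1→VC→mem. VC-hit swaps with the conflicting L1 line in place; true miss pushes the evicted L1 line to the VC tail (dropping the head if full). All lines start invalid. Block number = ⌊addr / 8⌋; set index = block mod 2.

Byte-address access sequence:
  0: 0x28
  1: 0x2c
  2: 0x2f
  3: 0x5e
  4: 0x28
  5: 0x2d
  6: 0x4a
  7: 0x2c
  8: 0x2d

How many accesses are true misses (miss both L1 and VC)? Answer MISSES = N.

MISSES = 3

  [0] addr=0x28 blk=5 s=1: MISS | VC []
  [1] addr=0x2c blk=5 s=1: L1-HIT | VC []
  [2] addr=0x2f blk=5 s=1: L1-HIT | VC []
  [3] addr=0x5e blk=11 s=1: MISS | VC [5]
  [4] addr=0x28 blk=5 s=1: VC-HIT | VC [11]
  [5] addr=0x2d blk=5 s=1: L1-HIT | VC [11]
  [6] addr=0x4a blk=9 s=1: MISS | VC [11, 5]
  [7] addr=0x2c blk=5 s=1: VC-HIT | VC [11, 9]
  [8] addr=0x2d blk=5 s=1: L1-HIT | VC [11, 9]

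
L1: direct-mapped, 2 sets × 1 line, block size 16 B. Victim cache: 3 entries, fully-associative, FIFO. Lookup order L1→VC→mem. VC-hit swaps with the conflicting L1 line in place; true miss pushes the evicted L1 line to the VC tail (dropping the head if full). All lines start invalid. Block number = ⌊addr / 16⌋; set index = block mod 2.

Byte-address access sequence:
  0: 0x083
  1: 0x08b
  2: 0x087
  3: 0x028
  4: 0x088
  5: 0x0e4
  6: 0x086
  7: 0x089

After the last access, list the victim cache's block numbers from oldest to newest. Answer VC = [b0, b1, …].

  [0] addr=0x83 blk=8 s=0: MISS | VC []
  [1] addr=0x8b blk=8 s=0: L1-HIT | VC []
  [2] addr=0x87 blk=8 s=0: L1-HIT | VC []
  [3] addr=0x28 blk=2 s=0: MISS | VC [8]
  [4] addr=0x88 blk=8 s=0: VC-HIT | VC [2]
  [5] addr=0xe4 blk=14 s=0: MISS | VC [2, 8]
  [6] addr=0x86 blk=8 s=0: VC-HIT | VC [2, 14]
  [7] addr=0x89 blk=8 s=0: L1-HIT | VC [2, 14]

VC = [2, 14]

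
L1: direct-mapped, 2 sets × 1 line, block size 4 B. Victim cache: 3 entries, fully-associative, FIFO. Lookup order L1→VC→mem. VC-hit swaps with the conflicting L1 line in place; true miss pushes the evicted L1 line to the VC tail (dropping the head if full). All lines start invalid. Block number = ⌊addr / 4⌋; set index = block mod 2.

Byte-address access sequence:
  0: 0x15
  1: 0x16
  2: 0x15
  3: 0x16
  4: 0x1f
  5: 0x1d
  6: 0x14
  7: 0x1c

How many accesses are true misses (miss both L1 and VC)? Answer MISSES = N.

MISSES = 2

  [0] addr=0x15 blk=5 s=1: MISS | VC []
  [1] addr=0x16 blk=5 s=1: L1-HIT | VC []
  [2] addr=0x15 blk=5 s=1: L1-HIT | VC []
  [3] addr=0x16 blk=5 s=1: L1-HIT | VC []
  [4] addr=0x1f blk=7 s=1: MISS | VC [5]
  [5] addr=0x1d blk=7 s=1: L1-HIT | VC [5]
  [6] addr=0x14 blk=5 s=1: VC-HIT | VC [7]
  [7] addr=0x1c blk=7 s=1: VC-HIT | VC [5]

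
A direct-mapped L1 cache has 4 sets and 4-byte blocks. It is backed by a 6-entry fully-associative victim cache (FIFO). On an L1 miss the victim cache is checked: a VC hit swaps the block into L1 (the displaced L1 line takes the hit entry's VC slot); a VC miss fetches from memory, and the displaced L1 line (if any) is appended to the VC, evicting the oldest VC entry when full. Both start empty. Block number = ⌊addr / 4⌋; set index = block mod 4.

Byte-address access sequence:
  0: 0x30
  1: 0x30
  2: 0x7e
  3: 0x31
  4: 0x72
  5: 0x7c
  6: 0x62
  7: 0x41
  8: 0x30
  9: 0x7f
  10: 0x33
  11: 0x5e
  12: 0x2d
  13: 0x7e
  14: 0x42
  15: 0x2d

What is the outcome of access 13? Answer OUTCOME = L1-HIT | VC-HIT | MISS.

  [0] addr=0x30 blk=12 s=0: MISS | VC []
  [1] addr=0x30 blk=12 s=0: L1-HIT | VC []
  [2] addr=0x7e blk=31 s=3: MISS | VC []
  [3] addr=0x31 blk=12 s=0: L1-HIT | VC []
  [4] addr=0x72 blk=28 s=0: MISS | VC [12]
  [5] addr=0x7c blk=31 s=3: L1-HIT | VC [12]
  [6] addr=0x62 blk=24 s=0: MISS | VC [12, 28]
  [7] addr=0x41 blk=16 s=0: MISS | VC [12, 28, 24]
  [8] addr=0x30 blk=12 s=0: VC-HIT | VC [16, 28, 24]
  [9] addr=0x7f blk=31 s=3: L1-HIT | VC [16, 28, 24]
  [10] addr=0x33 blk=12 s=0: L1-HIT | VC [16, 28, 24]
  [11] addr=0x5e blk=23 s=3: MISS | VC [16, 28, 24, 31]
  [12] addr=0x2d blk=11 s=3: MISS | VC [16, 28, 24, 31, 23]
  [13] addr=0x7e blk=31 s=3: VC-HIT | VC [16, 28, 24, 11, 23]
  [14] addr=0x42 blk=16 s=0: VC-HIT | VC [12, 28, 24, 11, 23]
  [15] addr=0x2d blk=11 s=3: VC-HIT | VC [12, 28, 24, 31, 23]

OUTCOME = VC-HIT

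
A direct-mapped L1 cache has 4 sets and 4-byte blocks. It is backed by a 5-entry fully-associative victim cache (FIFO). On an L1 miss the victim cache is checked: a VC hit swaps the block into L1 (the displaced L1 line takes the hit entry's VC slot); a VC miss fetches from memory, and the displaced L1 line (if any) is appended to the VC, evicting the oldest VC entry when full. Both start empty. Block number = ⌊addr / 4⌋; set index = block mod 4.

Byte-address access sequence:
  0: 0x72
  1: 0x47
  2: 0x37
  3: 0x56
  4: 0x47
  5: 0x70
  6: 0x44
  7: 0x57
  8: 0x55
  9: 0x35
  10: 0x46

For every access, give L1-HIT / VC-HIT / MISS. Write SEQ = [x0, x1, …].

0: 0x72 (blk 28, set 0) → MISS  vc=[]
1: 0x47 (blk 17, set 1) → MISS  vc=[]
2: 0x37 (blk 13, set 1) → MISS  vc=[17]
3: 0x56 (blk 21, set 1) → MISS  vc=[17, 13]
4: 0x47 (blk 17, set 1) → VC-HIT  vc=[21, 13]
5: 0x70 (blk 28, set 0) → L1-HIT  vc=[21, 13]
6: 0x44 (blk 17, set 1) → L1-HIT  vc=[21, 13]
7: 0x57 (blk 21, set 1) → VC-HIT  vc=[17, 13]
8: 0x55 (blk 21, set 1) → L1-HIT  vc=[17, 13]
9: 0x35 (blk 13, set 1) → VC-HIT  vc=[17, 21]
10: 0x46 (blk 17, set 1) → VC-HIT  vc=[13, 21]

SEQ = [MISS, MISS, MISS, MISS, VC-HIT, L1-HIT, L1-HIT, VC-HIT, L1-HIT, VC-HIT, VC-HIT]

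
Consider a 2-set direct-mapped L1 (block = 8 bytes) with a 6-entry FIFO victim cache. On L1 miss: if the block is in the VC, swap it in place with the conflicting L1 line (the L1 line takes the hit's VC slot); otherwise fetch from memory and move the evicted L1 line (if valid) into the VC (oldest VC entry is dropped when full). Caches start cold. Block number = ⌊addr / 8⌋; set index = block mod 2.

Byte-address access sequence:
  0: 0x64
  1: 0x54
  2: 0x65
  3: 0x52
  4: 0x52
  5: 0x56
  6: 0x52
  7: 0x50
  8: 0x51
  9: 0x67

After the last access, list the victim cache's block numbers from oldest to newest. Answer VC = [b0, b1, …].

#0 0x64→b12/s0 MISS; vc=[]
#1 0x54→b10/s0 MISS; vc=[12]
#2 0x65→b12/s0 VC-HIT; vc=[10]
#3 0x52→b10/s0 VC-HIT; vc=[12]
#4 0x52→b10/s0 L1-HIT; vc=[12]
#5 0x56→b10/s0 L1-HIT; vc=[12]
#6 0x52→b10/s0 L1-HIT; vc=[12]
#7 0x50→b10/s0 L1-HIT; vc=[12]
#8 0x51→b10/s0 L1-HIT; vc=[12]
#9 0x67→b12/s0 VC-HIT; vc=[10]

VC = [10]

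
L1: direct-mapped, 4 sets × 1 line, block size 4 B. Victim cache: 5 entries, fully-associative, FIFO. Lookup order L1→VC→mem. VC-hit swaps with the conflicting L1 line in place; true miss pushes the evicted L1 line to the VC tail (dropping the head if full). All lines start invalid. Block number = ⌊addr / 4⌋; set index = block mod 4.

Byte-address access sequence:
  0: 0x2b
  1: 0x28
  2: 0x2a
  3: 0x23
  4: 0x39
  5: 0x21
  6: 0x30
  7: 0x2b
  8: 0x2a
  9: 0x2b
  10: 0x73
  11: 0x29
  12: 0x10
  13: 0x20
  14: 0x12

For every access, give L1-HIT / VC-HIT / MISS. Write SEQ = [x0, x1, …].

SEQ = [MISS, L1-HIT, L1-HIT, MISS, MISS, L1-HIT, MISS, VC-HIT, L1-HIT, L1-HIT, MISS, L1-HIT, MISS, VC-HIT, VC-HIT]

0: 0x2b (blk 10, set 2) → MISS  vc=[]
1: 0x28 (blk 10, set 2) → L1-HIT  vc=[]
2: 0x2a (blk 10, set 2) → L1-HIT  vc=[]
3: 0x23 (blk 8, set 0) → MISS  vc=[]
4: 0x39 (blk 14, set 2) → MISS  vc=[10]
5: 0x21 (blk 8, set 0) → L1-HIT  vc=[10]
6: 0x30 (blk 12, set 0) → MISS  vc=[10, 8]
7: 0x2b (blk 10, set 2) → VC-HIT  vc=[14, 8]
8: 0x2a (blk 10, set 2) → L1-HIT  vc=[14, 8]
9: 0x2b (blk 10, set 2) → L1-HIT  vc=[14, 8]
10: 0x73 (blk 28, set 0) → MISS  vc=[14, 8, 12]
11: 0x29 (blk 10, set 2) → L1-HIT  vc=[14, 8, 12]
12: 0x10 (blk 4, set 0) → MISS  vc=[14, 8, 12, 28]
13: 0x20 (blk 8, set 0) → VC-HIT  vc=[14, 4, 12, 28]
14: 0x12 (blk 4, set 0) → VC-HIT  vc=[14, 8, 12, 28]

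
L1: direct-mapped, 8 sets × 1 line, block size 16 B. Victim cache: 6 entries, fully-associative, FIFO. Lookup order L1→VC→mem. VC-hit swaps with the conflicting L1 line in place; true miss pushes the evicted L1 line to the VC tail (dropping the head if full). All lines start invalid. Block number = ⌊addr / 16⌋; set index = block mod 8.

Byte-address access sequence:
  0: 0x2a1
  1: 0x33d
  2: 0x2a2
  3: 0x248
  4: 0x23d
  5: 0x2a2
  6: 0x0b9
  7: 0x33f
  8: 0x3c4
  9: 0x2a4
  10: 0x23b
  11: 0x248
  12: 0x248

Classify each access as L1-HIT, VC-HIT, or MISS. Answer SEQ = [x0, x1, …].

#0 0x2a1→b42/s2 MISS; vc=[]
#1 0x33d→b51/s3 MISS; vc=[]
#2 0x2a2→b42/s2 L1-HIT; vc=[]
#3 0x248→b36/s4 MISS; vc=[]
#4 0x23d→b35/s3 MISS; vc=[51]
#5 0x2a2→b42/s2 L1-HIT; vc=[51]
#6 0xb9→b11/s3 MISS; vc=[51,35]
#7 0x33f→b51/s3 VC-HIT; vc=[11,35]
#8 0x3c4→b60/s4 MISS; vc=[11,35,36]
#9 0x2a4→b42/s2 L1-HIT; vc=[11,35,36]
#10 0x23b→b35/s3 VC-HIT; vc=[11,51,36]
#11 0x248→b36/s4 VC-HIT; vc=[11,51,60]
#12 0x248→b36/s4 L1-HIT; vc=[11,51,60]

SEQ = [MISS, MISS, L1-HIT, MISS, MISS, L1-HIT, MISS, VC-HIT, MISS, L1-HIT, VC-HIT, VC-HIT, L1-HIT]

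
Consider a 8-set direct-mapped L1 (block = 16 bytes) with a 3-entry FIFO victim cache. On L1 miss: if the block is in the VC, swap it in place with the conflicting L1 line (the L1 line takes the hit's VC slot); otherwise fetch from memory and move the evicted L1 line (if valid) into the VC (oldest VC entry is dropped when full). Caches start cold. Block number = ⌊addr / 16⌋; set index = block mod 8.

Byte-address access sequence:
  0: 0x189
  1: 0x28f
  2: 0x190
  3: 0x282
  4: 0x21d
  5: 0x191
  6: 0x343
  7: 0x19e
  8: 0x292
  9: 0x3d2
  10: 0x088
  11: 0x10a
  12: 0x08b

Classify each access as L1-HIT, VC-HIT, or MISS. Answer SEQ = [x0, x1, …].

SEQ = [MISS, MISS, MISS, L1-HIT, MISS, VC-HIT, MISS, L1-HIT, MISS, MISS, MISS, MISS, VC-HIT]

#0 0x189→b24/s0 MISS; vc=[]
#1 0x28f→b40/s0 MISS; vc=[24]
#2 0x190→b25/s1 MISS; vc=[24]
#3 0x282→b40/s0 L1-HIT; vc=[24]
#4 0x21d→b33/s1 MISS; vc=[24,25]
#5 0x191→b25/s1 VC-HIT; vc=[24,33]
#6 0x343→b52/s4 MISS; vc=[24,33]
#7 0x19e→b25/s1 L1-HIT; vc=[24,33]
#8 0x292→b41/s1 MISS; vc=[24,33,25]
#9 0x3d2→b61/s5 MISS; vc=[24,33,25]
#10 0x88→b8/s0 MISS; vc=[33,25,40]
#11 0x10a→b16/s0 MISS; vc=[25,40,8]
#12 0x8b→b8/s0 VC-HIT; vc=[25,40,16]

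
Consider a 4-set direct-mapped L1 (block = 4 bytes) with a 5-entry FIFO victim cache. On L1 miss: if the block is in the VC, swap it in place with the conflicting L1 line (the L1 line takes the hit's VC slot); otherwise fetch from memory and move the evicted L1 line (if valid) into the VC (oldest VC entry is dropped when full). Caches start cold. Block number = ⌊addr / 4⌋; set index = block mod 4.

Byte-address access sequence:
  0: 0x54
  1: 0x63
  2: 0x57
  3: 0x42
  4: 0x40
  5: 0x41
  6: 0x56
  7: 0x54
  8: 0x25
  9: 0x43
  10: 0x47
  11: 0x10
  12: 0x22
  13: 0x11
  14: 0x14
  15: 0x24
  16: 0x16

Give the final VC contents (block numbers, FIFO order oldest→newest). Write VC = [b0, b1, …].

VC = [21, 9, 16, 8, 17]

0: 0x54 (blk 21, set 1) → MISS  vc=[]
1: 0x63 (blk 24, set 0) → MISS  vc=[]
2: 0x57 (blk 21, set 1) → L1-HIT  vc=[]
3: 0x42 (blk 16, set 0) → MISS  vc=[24]
4: 0x40 (blk 16, set 0) → L1-HIT  vc=[24]
5: 0x41 (blk 16, set 0) → L1-HIT  vc=[24]
6: 0x56 (blk 21, set 1) → L1-HIT  vc=[24]
7: 0x54 (blk 21, set 1) → L1-HIT  vc=[24]
8: 0x25 (blk 9, set 1) → MISS  vc=[24, 21]
9: 0x43 (blk 16, set 0) → L1-HIT  vc=[24, 21]
10: 0x47 (blk 17, set 1) → MISS  vc=[24, 21, 9]
11: 0x10 (blk 4, set 0) → MISS  vc=[24, 21, 9, 16]
12: 0x22 (blk 8, set 0) → MISS  vc=[24, 21, 9, 16, 4]
13: 0x11 (blk 4, set 0) → VC-HIT  vc=[24, 21, 9, 16, 8]
14: 0x14 (blk 5, set 1) → MISS  vc=[21, 9, 16, 8, 17]
15: 0x24 (blk 9, set 1) → VC-HIT  vc=[21, 5, 16, 8, 17]
16: 0x16 (blk 5, set 1) → VC-HIT  vc=[21, 9, 16, 8, 17]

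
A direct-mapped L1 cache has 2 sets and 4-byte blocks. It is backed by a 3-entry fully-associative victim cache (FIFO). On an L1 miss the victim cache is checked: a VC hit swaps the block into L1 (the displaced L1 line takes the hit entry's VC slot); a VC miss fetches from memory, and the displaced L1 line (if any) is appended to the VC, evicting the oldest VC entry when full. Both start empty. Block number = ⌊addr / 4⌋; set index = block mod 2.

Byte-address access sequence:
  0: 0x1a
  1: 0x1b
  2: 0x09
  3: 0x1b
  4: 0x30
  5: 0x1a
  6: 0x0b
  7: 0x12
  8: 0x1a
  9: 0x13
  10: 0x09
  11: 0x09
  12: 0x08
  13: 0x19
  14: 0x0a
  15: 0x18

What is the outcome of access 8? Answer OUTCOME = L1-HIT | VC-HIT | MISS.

OUTCOME = VC-HIT

#0 0x1a→b6/s0 MISS; vc=[]
#1 0x1b→b6/s0 L1-HIT; vc=[]
#2 0x9→b2/s0 MISS; vc=[6]
#3 0x1b→b6/s0 VC-HIT; vc=[2]
#4 0x30→b12/s0 MISS; vc=[2,6]
#5 0x1a→b6/s0 VC-HIT; vc=[2,12]
#6 0xb→b2/s0 VC-HIT; vc=[6,12]
#7 0x12→b4/s0 MISS; vc=[6,12,2]
#8 0x1a→b6/s0 VC-HIT; vc=[4,12,2]
#9 0x13→b4/s0 VC-HIT; vc=[6,12,2]
#10 0x9→b2/s0 VC-HIT; vc=[6,12,4]
#11 0x9→b2/s0 L1-HIT; vc=[6,12,4]
#12 0x8→b2/s0 L1-HIT; vc=[6,12,4]
#13 0x19→b6/s0 VC-HIT; vc=[2,12,4]
#14 0xa→b2/s0 VC-HIT; vc=[6,12,4]
#15 0x18→b6/s0 VC-HIT; vc=[2,12,4]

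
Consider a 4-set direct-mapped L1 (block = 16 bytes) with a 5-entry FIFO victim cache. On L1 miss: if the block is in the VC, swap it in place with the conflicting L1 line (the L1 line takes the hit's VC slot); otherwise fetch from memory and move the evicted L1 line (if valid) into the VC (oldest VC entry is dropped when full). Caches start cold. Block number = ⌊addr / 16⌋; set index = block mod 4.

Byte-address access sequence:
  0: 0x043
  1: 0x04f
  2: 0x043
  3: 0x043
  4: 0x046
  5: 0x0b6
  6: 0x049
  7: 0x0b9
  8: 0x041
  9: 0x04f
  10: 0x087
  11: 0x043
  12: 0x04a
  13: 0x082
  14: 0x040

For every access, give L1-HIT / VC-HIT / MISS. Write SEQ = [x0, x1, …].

SEQ = [MISS, L1-HIT, L1-HIT, L1-HIT, L1-HIT, MISS, L1-HIT, L1-HIT, L1-HIT, L1-HIT, MISS, VC-HIT, L1-HIT, VC-HIT, VC-HIT]

#0 0x43→b4/s0 MISS; vc=[]
#1 0x4f→b4/s0 L1-HIT; vc=[]
#2 0x43→b4/s0 L1-HIT; vc=[]
#3 0x43→b4/s0 L1-HIT; vc=[]
#4 0x46→b4/s0 L1-HIT; vc=[]
#5 0xb6→b11/s3 MISS; vc=[]
#6 0x49→b4/s0 L1-HIT; vc=[]
#7 0xb9→b11/s3 L1-HIT; vc=[]
#8 0x41→b4/s0 L1-HIT; vc=[]
#9 0x4f→b4/s0 L1-HIT; vc=[]
#10 0x87→b8/s0 MISS; vc=[4]
#11 0x43→b4/s0 VC-HIT; vc=[8]
#12 0x4a→b4/s0 L1-HIT; vc=[8]
#13 0x82→b8/s0 VC-HIT; vc=[4]
#14 0x40→b4/s0 VC-HIT; vc=[8]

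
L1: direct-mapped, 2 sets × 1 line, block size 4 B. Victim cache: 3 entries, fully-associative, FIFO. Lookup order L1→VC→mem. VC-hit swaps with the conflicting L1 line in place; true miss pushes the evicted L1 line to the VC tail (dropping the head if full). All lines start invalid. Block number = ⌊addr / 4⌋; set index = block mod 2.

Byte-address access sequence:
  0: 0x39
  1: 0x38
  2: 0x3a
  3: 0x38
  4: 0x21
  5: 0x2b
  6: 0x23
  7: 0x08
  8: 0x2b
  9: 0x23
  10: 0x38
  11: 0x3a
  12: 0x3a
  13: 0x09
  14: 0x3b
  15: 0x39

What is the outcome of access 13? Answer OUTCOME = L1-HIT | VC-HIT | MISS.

  [0] addr=0x39 blk=14 s=0: MISS | VC []
  [1] addr=0x38 blk=14 s=0: L1-HIT | VC []
  [2] addr=0x3a blk=14 s=0: L1-HIT | VC []
  [3] addr=0x38 blk=14 s=0: L1-HIT | VC []
  [4] addr=0x21 blk=8 s=0: MISS | VC [14]
  [5] addr=0x2b blk=10 s=0: MISS | VC [14, 8]
  [6] addr=0x23 blk=8 s=0: VC-HIT | VC [14, 10]
  [7] addr=0x8 blk=2 s=0: MISS | VC [14, 10, 8]
  [8] addr=0x2b blk=10 s=0: VC-HIT | VC [14, 2, 8]
  [9] addr=0x23 blk=8 s=0: VC-HIT | VC [14, 2, 10]
  [10] addr=0x38 blk=14 s=0: VC-HIT | VC [8, 2, 10]
  [11] addr=0x3a blk=14 s=0: L1-HIT | VC [8, 2, 10]
  [12] addr=0x3a blk=14 s=0: L1-HIT | VC [8, 2, 10]
  [13] addr=0x9 blk=2 s=0: VC-HIT | VC [8, 14, 10]
  [14] addr=0x3b blk=14 s=0: VC-HIT | VC [8, 2, 10]
  [15] addr=0x39 blk=14 s=0: L1-HIT | VC [8, 2, 10]

OUTCOME = VC-HIT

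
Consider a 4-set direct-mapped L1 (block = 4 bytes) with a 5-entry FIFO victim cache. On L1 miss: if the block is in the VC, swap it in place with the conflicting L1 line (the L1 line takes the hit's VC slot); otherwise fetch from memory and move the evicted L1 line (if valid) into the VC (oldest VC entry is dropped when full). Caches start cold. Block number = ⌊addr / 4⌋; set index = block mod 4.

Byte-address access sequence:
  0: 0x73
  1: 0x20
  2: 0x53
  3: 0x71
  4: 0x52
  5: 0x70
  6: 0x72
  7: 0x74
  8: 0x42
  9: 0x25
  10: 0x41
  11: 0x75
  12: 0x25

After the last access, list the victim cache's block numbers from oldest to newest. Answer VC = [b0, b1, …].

VC = [20, 8, 28, 29]

#0 0x73→b28/s0 MISS; vc=[]
#1 0x20→b8/s0 MISS; vc=[28]
#2 0x53→b20/s0 MISS; vc=[28,8]
#3 0x71→b28/s0 VC-HIT; vc=[20,8]
#4 0x52→b20/s0 VC-HIT; vc=[28,8]
#5 0x70→b28/s0 VC-HIT; vc=[20,8]
#6 0x72→b28/s0 L1-HIT; vc=[20,8]
#7 0x74→b29/s1 MISS; vc=[20,8]
#8 0x42→b16/s0 MISS; vc=[20,8,28]
#9 0x25→b9/s1 MISS; vc=[20,8,28,29]
#10 0x41→b16/s0 L1-HIT; vc=[20,8,28,29]
#11 0x75→b29/s1 VC-HIT; vc=[20,8,28,9]
#12 0x25→b9/s1 VC-HIT; vc=[20,8,28,29]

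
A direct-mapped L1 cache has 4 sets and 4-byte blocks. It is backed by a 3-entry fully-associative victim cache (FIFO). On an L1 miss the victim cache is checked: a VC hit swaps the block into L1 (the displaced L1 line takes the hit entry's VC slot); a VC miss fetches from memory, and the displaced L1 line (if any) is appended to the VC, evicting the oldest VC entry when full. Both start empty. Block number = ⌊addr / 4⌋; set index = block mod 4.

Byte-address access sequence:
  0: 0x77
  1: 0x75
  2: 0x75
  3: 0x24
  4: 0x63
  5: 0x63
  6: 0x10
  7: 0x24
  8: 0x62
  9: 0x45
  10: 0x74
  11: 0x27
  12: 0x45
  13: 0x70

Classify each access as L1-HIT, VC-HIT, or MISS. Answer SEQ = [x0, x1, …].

SEQ = [MISS, L1-HIT, L1-HIT, MISS, MISS, L1-HIT, MISS, L1-HIT, VC-HIT, MISS, VC-HIT, VC-HIT, VC-HIT, MISS]

0: 0x77 (blk 29, set 1) → MISS  vc=[]
1: 0x75 (blk 29, set 1) → L1-HIT  vc=[]
2: 0x75 (blk 29, set 1) → L1-HIT  vc=[]
3: 0x24 (blk 9, set 1) → MISS  vc=[29]
4: 0x63 (blk 24, set 0) → MISS  vc=[29]
5: 0x63 (blk 24, set 0) → L1-HIT  vc=[29]
6: 0x10 (blk 4, set 0) → MISS  vc=[29, 24]
7: 0x24 (blk 9, set 1) → L1-HIT  vc=[29, 24]
8: 0x62 (blk 24, set 0) → VC-HIT  vc=[29, 4]
9: 0x45 (blk 17, set 1) → MISS  vc=[29, 4, 9]
10: 0x74 (blk 29, set 1) → VC-HIT  vc=[17, 4, 9]
11: 0x27 (blk 9, set 1) → VC-HIT  vc=[17, 4, 29]
12: 0x45 (blk 17, set 1) → VC-HIT  vc=[9, 4, 29]
13: 0x70 (blk 28, set 0) → MISS  vc=[4, 29, 24]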